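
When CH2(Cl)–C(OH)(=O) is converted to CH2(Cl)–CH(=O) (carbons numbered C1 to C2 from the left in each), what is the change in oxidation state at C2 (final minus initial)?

Before: C2 has 1 bond to C, 3 bonds to O → oxidation state +3.
After: C2 has 1 bond to C, 1 bond to H, 2 bonds to O → oxidation state +1.
Δ = +1 − (+3) = -2, so this is a reduction at C2.

-2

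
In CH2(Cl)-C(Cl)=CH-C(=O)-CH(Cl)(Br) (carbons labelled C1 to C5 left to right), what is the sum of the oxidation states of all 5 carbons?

+2

Bonds to more-electronegative neighbours contribute +1 each, bonds to H or metals contribute −1 each, and C–C bonds contribute 0. Tallying each carbon:
C1: 1C, 2H, 1Cl → 0 − 2 + 1 = -1
C2: 3C, 1Cl → 0 + 1 = +1
C3: 3C, 1H → 0 − 1 = -1
C4: 2C, 2O → 0 + 2 = +2
C5: 1C, 1H, 1Cl, 1Br → 0 − 1 + 1 + 1 = +1
Sum = -1 + 1 − 1 + 2 + 1 = +2.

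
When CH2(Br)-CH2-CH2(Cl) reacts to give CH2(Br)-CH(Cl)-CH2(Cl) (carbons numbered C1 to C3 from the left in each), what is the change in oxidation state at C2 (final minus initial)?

+2

Before: C2 has 2 bonds to C, 2 bonds to H → oxidation state -2.
After: C2 has 2 bonds to C, 1 bond to H, 1 bond to Cl → oxidation state 0.
Δ = 0 − (-2) = +2, so this is an oxidation at C2.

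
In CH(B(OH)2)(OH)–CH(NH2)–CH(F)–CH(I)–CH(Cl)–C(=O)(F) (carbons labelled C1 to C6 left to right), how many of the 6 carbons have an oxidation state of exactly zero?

Tallying each carbon's bonds:
C1: 1C, 1H, 1O, 1B → 0 − 1 + 1 − 1 = -1
C2: 2C, 1H, 1N → 0 − 1 + 1 = 0
C3: 2C, 1H, 1F → 0 − 1 + 1 = 0
C4: 2C, 1H, 1I → 0 − 1 + 1 = 0
C5: 2C, 1H, 1Cl → 0 − 1 + 1 = 0
C6: 1C, 2O, 1F → 0 + 2 + 1 = +3
4 carbons (C2, C3, C4, C5) meet the condition.

4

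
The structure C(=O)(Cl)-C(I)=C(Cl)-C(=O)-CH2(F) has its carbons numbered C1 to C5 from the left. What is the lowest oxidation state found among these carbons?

-1

Tallying each carbon's bonds:
C1: 1C, 2O, 1Cl → 0 + 2 + 1 = +3
C2: 3C, 1I → 0 + 1 = +1
C3: 3C, 1Cl → 0 + 1 = +1
C4: 2C, 2O → 0 + 2 = +2
C5: 1C, 2H, 1F → 0 − 2 + 1 = -1
The lowest value is -1.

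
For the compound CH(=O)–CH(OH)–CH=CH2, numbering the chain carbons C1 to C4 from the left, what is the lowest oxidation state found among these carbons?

Tallying each carbon's bonds:
C1: 1C, 1H, 2O → 0 − 1 + 2 = +1
C2: 2C, 1H, 1O → 0 − 1 + 1 = 0
C3: 3C, 1H → 0 − 1 = -1
C4: 2C, 2H → 0 − 2 = -2
The lowest value is -2.

-2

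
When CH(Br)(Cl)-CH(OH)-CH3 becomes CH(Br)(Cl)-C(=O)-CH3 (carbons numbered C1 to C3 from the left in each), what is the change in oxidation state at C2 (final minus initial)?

+2

Before: C2 has 2 bonds to C, 1 bond to H, 1 bond to O → oxidation state 0.
After: C2 has 2 bonds to C, 2 bonds to O → oxidation state +2.
Δ = +2 − (0) = +2, so this is an oxidation at C2.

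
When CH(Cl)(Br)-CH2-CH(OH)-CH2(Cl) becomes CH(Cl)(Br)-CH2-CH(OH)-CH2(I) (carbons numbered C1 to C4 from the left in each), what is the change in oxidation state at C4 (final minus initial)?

0

Before: C4 has 1 bond to C, 2 bonds to H, 1 bond to Cl → oxidation state -1.
After: C4 has 1 bond to C, 2 bonds to H, 1 bond to I → oxidation state -1.
Δ = -1 − (-1) = 0, so no net redox change at C4.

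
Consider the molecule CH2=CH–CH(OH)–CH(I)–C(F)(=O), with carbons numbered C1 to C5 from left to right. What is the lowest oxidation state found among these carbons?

Each bond to a more electronegative atom (O, N, halogen) counts +1, each bond to a less electronegative atom (H, metal, B, Si) counts −1, and each C–C bond counts 0. Tallying each carbon:
C1: 2C, 2H → 0 − 2 = -2
C2: 3C, 1H → 0 − 1 = -1
C3: 2C, 1H, 1O → 0 − 1 + 1 = 0
C4: 2C, 1H, 1I → 0 − 1 + 1 = 0
C5: 1C, 2O, 1F → 0 + 2 + 1 = +3
The lowest value is -2.

-2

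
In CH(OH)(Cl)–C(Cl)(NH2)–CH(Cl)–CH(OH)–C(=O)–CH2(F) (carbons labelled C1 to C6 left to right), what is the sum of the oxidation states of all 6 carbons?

Tallying each carbon's bonds:
C1: 1C, 1H, 1O, 1Cl → 0 − 1 + 1 + 1 = +1
C2: 2C, 1N, 1Cl → 0 + 1 + 1 = +2
C3: 2C, 1H, 1Cl → 0 − 1 + 1 = 0
C4: 2C, 1H, 1O → 0 − 1 + 1 = 0
C5: 2C, 2O → 0 + 2 = +2
C6: 1C, 2H, 1F → 0 − 2 + 1 = -1
Sum = +1 + 2 + 0 + 0 + 2 − 1 = +4.

+4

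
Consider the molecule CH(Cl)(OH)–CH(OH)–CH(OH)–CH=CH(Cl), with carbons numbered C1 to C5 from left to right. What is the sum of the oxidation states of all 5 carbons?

0

Each bond to a more electronegative atom (O, N, halogen) counts +1, each bond to a less electronegative atom (H, metal, B, Si) counts −1, and each C–C bond counts 0. Tallying each carbon:
C1: 1C, 1H, 1O, 1Cl → 0 − 1 + 1 + 1 = +1
C2: 2C, 1H, 1O → 0 − 1 + 1 = 0
C3: 2C, 1H, 1O → 0 − 1 + 1 = 0
C4: 3C, 1H → 0 − 1 = -1
C5: 2C, 1H, 1Cl → 0 − 1 + 1 = 0
Sum = +1 + 0 + 0 − 1 + 0 = 0.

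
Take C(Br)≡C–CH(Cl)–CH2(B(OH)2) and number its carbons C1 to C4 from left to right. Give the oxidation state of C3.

Assign +1 per bond to O/N/halogen, −1 per bond to H or an electropositive element, and 0 per bond to carbon.
C3 has one bond to C (0), one bond to C (0), one bond to Cl (+1), one bond to H (-1).
Oxidation state = 0 + 0 + 1 − 1 = 0.

0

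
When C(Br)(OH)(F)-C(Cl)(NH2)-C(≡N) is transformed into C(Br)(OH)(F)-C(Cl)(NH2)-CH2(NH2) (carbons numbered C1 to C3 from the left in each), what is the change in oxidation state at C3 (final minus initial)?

Before: C3 has 1 bond to C, 3 bonds to N → oxidation state +3.
After: C3 has 1 bond to C, 2 bonds to H, 1 bond to N → oxidation state -1.
Δ = -1 − (+3) = -4, so this is a reduction at C3.

-4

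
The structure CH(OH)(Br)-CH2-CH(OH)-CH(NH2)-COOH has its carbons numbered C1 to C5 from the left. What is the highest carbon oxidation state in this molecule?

+3

Assign +1 per bond to O/N/halogen, −1 per bond to H or an electropositive element, and 0 per bond to carbon. Tallying each carbon:
C1: 1C, 1H, 1O, 1Br → 0 − 1 + 1 + 1 = +1
C2: 2C, 2H → 0 − 2 = -2
C3: 2C, 1H, 1O → 0 − 1 + 1 = 0
C4: 2C, 1H, 1N → 0 − 1 + 1 = 0
C5: 1C, 3O → 0 + 3 = +3
The highest value is +3.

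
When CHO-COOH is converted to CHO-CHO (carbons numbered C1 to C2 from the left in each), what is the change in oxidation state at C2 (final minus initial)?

Before: C2 has 1 bond to C, 3 bonds to O → oxidation state +3.
After: C2 has 1 bond to C, 1 bond to H, 2 bonds to O → oxidation state +1.
Δ = +1 − (+3) = -2, so this is a reduction at C2.

-2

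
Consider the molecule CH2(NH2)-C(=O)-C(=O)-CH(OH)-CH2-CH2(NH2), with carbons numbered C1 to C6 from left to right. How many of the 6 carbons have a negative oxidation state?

3

Each bond to a more electronegative atom (O, N, halogen) counts +1, each bond to a less electronegative atom (H, metal, B, Si) counts −1, and each C–C bond counts 0. Tallying each carbon:
C1: 1C, 2H, 1N → 0 − 2 + 1 = -1
C2: 2C, 2O → 0 + 2 = +2
C3: 2C, 2O → 0 + 2 = +2
C4: 2C, 1H, 1O → 0 − 1 + 1 = 0
C5: 2C, 2H → 0 − 2 = -2
C6: 1C, 2H, 1N → 0 − 2 + 1 = -1
3 carbons (C1, C5, C6) meet the condition.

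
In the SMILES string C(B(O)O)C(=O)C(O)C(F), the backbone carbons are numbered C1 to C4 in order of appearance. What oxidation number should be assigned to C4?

Count +1 for every bond to an atom more electronegative than carbon and −1 for every bond to one less electronegative; C–C bonds are 0.
C4 has one bond to C (0), one bond to F (+1), one bond to H (-1), one bond to H (-1).
Oxidation state = 0 + 1 − 1 − 1 = -1.

-1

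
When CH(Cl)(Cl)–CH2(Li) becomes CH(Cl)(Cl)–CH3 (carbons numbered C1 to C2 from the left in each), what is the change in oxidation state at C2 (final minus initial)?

Before: C2 has 1 bond to C, 2 bonds to H, 1 bond to Li → oxidation state -3.
After: C2 has 1 bond to C, 3 bonds to H → oxidation state -3.
Δ = -3 − (-3) = 0, so no net redox change at C2.

0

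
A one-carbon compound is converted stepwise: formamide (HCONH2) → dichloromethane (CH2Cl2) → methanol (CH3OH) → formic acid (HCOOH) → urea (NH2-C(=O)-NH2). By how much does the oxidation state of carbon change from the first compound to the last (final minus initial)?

Carbon oxidation states along the series — formamide: +2, dichloromethane: 0, methanol: -2, formic acid: +2, urea: +4.
Net change = +4 − (+2) = +2.

+2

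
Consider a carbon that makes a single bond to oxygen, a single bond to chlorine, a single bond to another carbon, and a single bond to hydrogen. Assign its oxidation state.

+1

Assign +1 per bond to O/N/halogen, −1 per bond to H or an electropositive element, and 0 per bond to carbon.
The carbon has one bond to C (0), one bond to O (+1), one bond to H (-1), one bond to Cl (+1).
Oxidation state = 0 + 1 − 1 + 1 = +1.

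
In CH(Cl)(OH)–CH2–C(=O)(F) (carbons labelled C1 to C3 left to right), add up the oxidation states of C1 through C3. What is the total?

Count +1 for every bond to an atom more electronegative than carbon and −1 for every bond to one less electronegative; C–C bonds are 0. Tallying each carbon:
C1: 1C, 1H, 1O, 1Cl → 0 − 1 + 1 + 1 = +1
C2: 2C, 2H → 0 − 2 = -2
C3: 1C, 2O, 1F → 0 + 2 + 1 = +3
Sum = +1 − 2 + 3 = +2.

+2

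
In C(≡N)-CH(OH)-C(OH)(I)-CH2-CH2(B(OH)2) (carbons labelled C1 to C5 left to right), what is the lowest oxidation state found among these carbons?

-3

Count +1 for every bond to an atom more electronegative than carbon and −1 for every bond to one less electronegative; C–C bonds are 0. Tallying each carbon:
C1: 1C, 3N → 0 + 3 = +3
C2: 2C, 1H, 1O → 0 − 1 + 1 = 0
C3: 2C, 1O, 1I → 0 + 1 + 1 = +2
C4: 2C, 2H → 0 − 2 = -2
C5: 1C, 2H, 1B → 0 − 2 − 1 = -3
The lowest value is -3.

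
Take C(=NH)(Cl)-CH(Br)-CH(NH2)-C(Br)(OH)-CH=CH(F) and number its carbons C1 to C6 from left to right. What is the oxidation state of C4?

Count +1 for every bond to an atom more electronegative than carbon and −1 for every bond to one less electronegative; C–C bonds are 0.
C4 has one bond to C (0), one bond to C (0), one bond to Br (+1), one bond to O (+1).
Oxidation state = 0 + 0 + 1 + 1 = +2.

+2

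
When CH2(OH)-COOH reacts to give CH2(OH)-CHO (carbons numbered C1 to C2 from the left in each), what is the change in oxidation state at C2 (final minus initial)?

-2

Before: C2 has 1 bond to C, 3 bonds to O → oxidation state +3.
After: C2 has 1 bond to C, 1 bond to H, 2 bonds to O → oxidation state +1.
Δ = +1 − (+3) = -2, so this is a reduction at C2.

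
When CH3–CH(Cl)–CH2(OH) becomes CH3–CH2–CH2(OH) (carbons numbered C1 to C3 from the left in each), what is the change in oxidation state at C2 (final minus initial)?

Before: C2 has 2 bonds to C, 1 bond to H, 1 bond to Cl → oxidation state 0.
After: C2 has 2 bonds to C, 2 bonds to H → oxidation state -2.
Δ = -2 − (0) = -2, so this is a reduction at C2.

-2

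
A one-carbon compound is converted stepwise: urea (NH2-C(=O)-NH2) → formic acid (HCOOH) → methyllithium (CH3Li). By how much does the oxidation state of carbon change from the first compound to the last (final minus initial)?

Carbon oxidation states along the series — urea: +4, formic acid: +2, methyllithium: -4.
Net change = -4 − (+4) = -8.

-8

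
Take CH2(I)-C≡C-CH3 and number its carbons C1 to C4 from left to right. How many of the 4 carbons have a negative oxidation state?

2

Tallying each carbon's bonds:
C1: 1C, 2H, 1I → 0 − 2 + 1 = -1
C2: 4C → 0 = 0
C3: 4C → 0 = 0
C4: 1C, 3H → 0 − 3 = -3
2 carbons (C1, C4) meet the condition.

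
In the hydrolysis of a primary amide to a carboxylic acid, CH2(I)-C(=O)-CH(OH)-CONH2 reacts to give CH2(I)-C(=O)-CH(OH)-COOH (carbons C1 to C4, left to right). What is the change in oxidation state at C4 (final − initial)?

Before: C4 has 1 bond to C, 2 bonds to O, 1 bond to N → oxidation state +3.
After: C4 has 1 bond to C, 3 bonds to O → oxidation state +3.
Δ = +3 − (+3) = 0, so no net redox change at C4.

0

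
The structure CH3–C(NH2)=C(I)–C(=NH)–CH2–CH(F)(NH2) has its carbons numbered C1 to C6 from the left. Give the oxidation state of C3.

+1

C3 has a double bond to C (2×0 = 0), one bond to C (0), one bond to I (+1).
Oxidation state = 0 + 0 + 1 = +1.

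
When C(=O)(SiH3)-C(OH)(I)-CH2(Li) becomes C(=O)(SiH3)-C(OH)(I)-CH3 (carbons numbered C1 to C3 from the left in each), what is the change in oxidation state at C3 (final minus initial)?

0

Before: C3 has 1 bond to C, 2 bonds to H, 1 bond to Li → oxidation state -3.
After: C3 has 1 bond to C, 3 bonds to H → oxidation state -3.
Δ = -3 − (-3) = 0, so no net redox change at C3.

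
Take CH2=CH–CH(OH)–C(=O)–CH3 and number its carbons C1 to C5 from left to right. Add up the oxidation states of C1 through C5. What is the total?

-4

Assign +1 per bond to O/N/halogen, −1 per bond to H or an electropositive element, and 0 per bond to carbon. Tallying each carbon:
C1: 2C, 2H → 0 − 2 = -2
C2: 3C, 1H → 0 − 1 = -1
C3: 2C, 1H, 1O → 0 − 1 + 1 = 0
C4: 2C, 2O → 0 + 2 = +2
C5: 1C, 3H → 0 − 3 = -3
Sum = -2 − 1 + 0 + 2 − 3 = -4.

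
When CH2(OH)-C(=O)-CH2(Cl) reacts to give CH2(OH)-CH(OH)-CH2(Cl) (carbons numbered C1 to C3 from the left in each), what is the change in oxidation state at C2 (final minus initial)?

Before: C2 has 2 bonds to C, 2 bonds to O → oxidation state +2.
After: C2 has 2 bonds to C, 1 bond to H, 1 bond to O → oxidation state 0.
Δ = 0 − (+2) = -2, so this is a reduction at C2.

-2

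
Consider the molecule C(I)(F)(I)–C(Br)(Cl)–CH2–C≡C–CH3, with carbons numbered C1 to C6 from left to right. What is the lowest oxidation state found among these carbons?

-3

Bonds to more-electronegative neighbours contribute +1 each, bonds to H or metals contribute −1 each, and C–C bonds contribute 0. Tallying each carbon:
C1: 1C, 1F, 2I → 0 + 1 + 2 = +3
C2: 2C, 1Cl, 1Br → 0 + 1 + 1 = +2
C3: 2C, 2H → 0 − 2 = -2
C4: 4C → 0 = 0
C5: 4C → 0 = 0
C6: 1C, 3H → 0 − 3 = -3
The lowest value is -3.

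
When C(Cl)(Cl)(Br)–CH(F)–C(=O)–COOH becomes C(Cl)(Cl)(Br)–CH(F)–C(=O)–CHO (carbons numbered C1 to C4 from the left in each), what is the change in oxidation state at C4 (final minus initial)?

-2

Before: C4 has 1 bond to C, 3 bonds to O → oxidation state +3.
After: C4 has 1 bond to C, 1 bond to H, 2 bonds to O → oxidation state +1.
Δ = +1 − (+3) = -2, so this is a reduction at C4.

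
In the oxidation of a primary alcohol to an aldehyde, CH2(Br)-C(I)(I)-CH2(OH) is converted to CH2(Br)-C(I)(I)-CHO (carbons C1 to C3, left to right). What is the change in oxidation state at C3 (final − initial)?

Before: C3 has 1 bond to C, 2 bonds to H, 1 bond to O → oxidation state -1.
After: C3 has 1 bond to C, 1 bond to H, 2 bonds to O → oxidation state +1.
Δ = +1 − (-1) = +2, so this is an oxidation at C3.

+2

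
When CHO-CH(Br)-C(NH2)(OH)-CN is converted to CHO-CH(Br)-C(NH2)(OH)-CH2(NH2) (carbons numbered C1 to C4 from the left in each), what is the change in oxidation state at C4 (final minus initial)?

Before: C4 has 1 bond to C, 3 bonds to N → oxidation state +3.
After: C4 has 1 bond to C, 2 bonds to H, 1 bond to N → oxidation state -1.
Δ = -1 − (+3) = -4, so this is a reduction at C4.

-4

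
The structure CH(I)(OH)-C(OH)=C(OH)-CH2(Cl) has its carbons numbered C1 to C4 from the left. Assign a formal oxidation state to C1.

C1 has one bond to C (0), one bond to I (+1), one bond to O (+1), one bond to H (-1).
Oxidation state = 0 + 1 + 1 − 1 = +1.

+1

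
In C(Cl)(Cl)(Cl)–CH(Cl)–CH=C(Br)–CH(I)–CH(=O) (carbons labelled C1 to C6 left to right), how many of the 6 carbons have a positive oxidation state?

Assign +1 per bond to O/N/halogen, −1 per bond to H or an electropositive element, and 0 per bond to carbon. Tallying each carbon:
C1: 1C, 3Cl → 0 + 3 = +3
C2: 2C, 1H, 1Cl → 0 − 1 + 1 = 0
C3: 3C, 1H → 0 − 1 = -1
C4: 3C, 1Br → 0 + 1 = +1
C5: 2C, 1H, 1I → 0 − 1 + 1 = 0
C6: 1C, 1H, 2O → 0 − 1 + 2 = +1
3 carbons (C1, C4, C6) meet the condition.

3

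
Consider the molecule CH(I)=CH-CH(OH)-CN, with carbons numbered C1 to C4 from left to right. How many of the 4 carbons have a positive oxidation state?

1

Tallying each carbon's bonds:
C1: 2C, 1H, 1I → 0 − 1 + 1 = 0
C2: 3C, 1H → 0 − 1 = -1
C3: 2C, 1H, 1O → 0 − 1 + 1 = 0
C4: 1C, 3N → 0 + 3 = +3
1 carbon (C4) meets the condition.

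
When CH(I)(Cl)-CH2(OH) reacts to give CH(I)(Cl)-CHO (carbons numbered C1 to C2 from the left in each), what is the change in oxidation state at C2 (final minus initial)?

Before: C2 has 1 bond to C, 2 bonds to H, 1 bond to O → oxidation state -1.
After: C2 has 1 bond to C, 1 bond to H, 2 bonds to O → oxidation state +1.
Δ = +1 − (-1) = +2, so this is an oxidation at C2.

+2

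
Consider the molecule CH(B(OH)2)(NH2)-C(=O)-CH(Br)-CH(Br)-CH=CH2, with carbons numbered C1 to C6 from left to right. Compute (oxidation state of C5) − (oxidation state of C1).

C5: 3C, 1H → 0 − 1 = -1
C1: 1C, 1H, 1N, 1B → 0 − 1 + 1 − 1 = -1
Difference: -1 − (-1) = 0.

0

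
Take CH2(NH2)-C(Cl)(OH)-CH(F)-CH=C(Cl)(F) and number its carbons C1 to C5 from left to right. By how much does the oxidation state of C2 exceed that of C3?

C2: 2C, 1O, 1Cl → 0 + 1 + 1 = +2
C3: 2C, 1H, 1F → 0 − 1 + 1 = 0
Difference: +2 − (0) = +2.

+2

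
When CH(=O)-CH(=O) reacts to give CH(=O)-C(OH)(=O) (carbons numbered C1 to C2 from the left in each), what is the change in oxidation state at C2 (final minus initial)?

Before: C2 has 1 bond to C, 1 bond to H, 2 bonds to O → oxidation state +1.
After: C2 has 1 bond to C, 3 bonds to O → oxidation state +3.
Δ = +3 − (+1) = +2, so this is an oxidation at C2.

+2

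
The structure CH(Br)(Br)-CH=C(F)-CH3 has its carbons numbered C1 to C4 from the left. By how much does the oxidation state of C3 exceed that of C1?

C3: 3C, 1F → 0 + 1 = +1
C1: 1C, 1H, 2Br → 0 − 1 + 2 = +1
Difference: +1 − (+1) = 0.

0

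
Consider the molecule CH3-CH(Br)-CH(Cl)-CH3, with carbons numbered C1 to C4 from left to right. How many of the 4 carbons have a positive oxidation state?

0

Tallying each carbon's bonds:
C1: 1C, 3H → 0 − 3 = -3
C2: 2C, 1H, 1Br → 0 − 1 + 1 = 0
C3: 2C, 1H, 1Cl → 0 − 1 + 1 = 0
C4: 1C, 3H → 0 − 3 = -3
0 carbons meet the condition.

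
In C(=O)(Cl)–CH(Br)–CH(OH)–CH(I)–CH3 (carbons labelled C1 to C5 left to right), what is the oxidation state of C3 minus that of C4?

0

C3: 2C, 1H, 1O → 0 − 1 + 1 = 0
C4: 2C, 1H, 1I → 0 − 1 + 1 = 0
Difference: 0 − (0) = 0.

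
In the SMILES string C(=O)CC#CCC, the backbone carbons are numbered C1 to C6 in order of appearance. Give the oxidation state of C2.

C2 has one bond to C (0), one bond to C (0), one bond to H (-1), one bond to H (-1).
Oxidation state = 0 + 0 − 1 − 1 = -2.

-2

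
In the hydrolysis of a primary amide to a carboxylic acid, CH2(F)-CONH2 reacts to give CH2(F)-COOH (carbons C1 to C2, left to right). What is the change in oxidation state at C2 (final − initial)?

Before: C2 has 1 bond to C, 2 bonds to O, 1 bond to N → oxidation state +3.
After: C2 has 1 bond to C, 3 bonds to O → oxidation state +3.
Δ = +3 − (+3) = 0, so no net redox change at C2.

0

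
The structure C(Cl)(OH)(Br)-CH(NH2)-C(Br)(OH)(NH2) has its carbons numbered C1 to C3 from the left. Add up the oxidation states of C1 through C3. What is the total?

+6

Tallying each carbon's bonds:
C1: 1C, 1O, 1Cl, 1Br → 0 + 1 + 1 + 1 = +3
C2: 2C, 1H, 1N → 0 − 1 + 1 = 0
C3: 1C, 1O, 1N, 1Br → 0 + 1 + 1 + 1 = +3
Sum = +3 + 0 + 3 = +6.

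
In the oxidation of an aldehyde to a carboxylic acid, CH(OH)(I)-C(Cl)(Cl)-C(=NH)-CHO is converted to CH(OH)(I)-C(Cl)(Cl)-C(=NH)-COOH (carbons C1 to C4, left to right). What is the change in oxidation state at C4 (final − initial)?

Before: C4 has 1 bond to C, 1 bond to H, 2 bonds to O → oxidation state +1.
After: C4 has 1 bond to C, 3 bonds to O → oxidation state +3.
Δ = +3 − (+1) = +2, so this is an oxidation at C4.

+2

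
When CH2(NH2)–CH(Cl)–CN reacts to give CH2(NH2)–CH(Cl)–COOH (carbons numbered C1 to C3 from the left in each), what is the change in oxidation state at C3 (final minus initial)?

Before: C3 has 1 bond to C, 3 bonds to N → oxidation state +3.
After: C3 has 1 bond to C, 3 bonds to O → oxidation state +3.
Δ = +3 − (+3) = 0, so no net redox change at C3.

0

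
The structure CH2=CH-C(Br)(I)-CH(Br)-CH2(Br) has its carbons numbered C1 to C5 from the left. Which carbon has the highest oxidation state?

Tallying each carbon's bonds:
C1: 2C, 2H → 0 − 2 = -2
C2: 3C, 1H → 0 − 1 = -1
C3: 2C, 1Br, 1I → 0 + 1 + 1 = +2
C4: 2C, 1H, 1Br → 0 − 1 + 1 = 0
C5: 1C, 2H, 1Br → 0 − 2 + 1 = -1
The most oxidised carbon is C3 at +2.

C3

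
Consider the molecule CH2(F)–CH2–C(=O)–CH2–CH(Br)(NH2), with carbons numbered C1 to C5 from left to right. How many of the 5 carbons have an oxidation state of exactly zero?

0

Tallying each carbon's bonds:
C1: 1C, 2H, 1F → 0 − 2 + 1 = -1
C2: 2C, 2H → 0 − 2 = -2
C3: 2C, 2O → 0 + 2 = +2
C4: 2C, 2H → 0 − 2 = -2
C5: 1C, 1H, 1N, 1Br → 0 − 1 + 1 + 1 = +1
0 carbons meet the condition.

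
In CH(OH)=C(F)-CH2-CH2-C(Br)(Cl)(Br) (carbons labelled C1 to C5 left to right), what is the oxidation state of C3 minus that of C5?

-5

C3: 2C, 2H → 0 − 2 = -2
C5: 1C, 1Cl, 2Br → 0 + 1 + 2 = +3
Difference: -2 − (+3) = -5.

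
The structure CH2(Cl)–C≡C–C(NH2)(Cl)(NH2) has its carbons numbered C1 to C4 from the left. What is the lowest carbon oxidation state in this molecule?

Tallying each carbon's bonds:
C1: 1C, 2H, 1Cl → 0 − 2 + 1 = -1
C2: 4C → 0 = 0
C3: 4C → 0 = 0
C4: 1C, 2N, 1Cl → 0 + 2 + 1 = +3
The lowest value is -1.

-1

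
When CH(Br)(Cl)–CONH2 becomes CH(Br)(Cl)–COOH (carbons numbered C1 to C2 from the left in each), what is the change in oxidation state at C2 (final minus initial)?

0

Before: C2 has 1 bond to C, 2 bonds to O, 1 bond to N → oxidation state +3.
After: C2 has 1 bond to C, 3 bonds to O → oxidation state +3.
Δ = +3 − (+3) = 0, so no net redox change at C2.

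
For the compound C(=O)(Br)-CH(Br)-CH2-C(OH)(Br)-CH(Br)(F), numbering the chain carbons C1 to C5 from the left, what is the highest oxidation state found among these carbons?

Tallying each carbon's bonds:
C1: 1C, 2O, 1Br → 0 + 2 + 1 = +3
C2: 2C, 1H, 1Br → 0 − 1 + 1 = 0
C3: 2C, 2H → 0 − 2 = -2
C4: 2C, 1O, 1Br → 0 + 1 + 1 = +2
C5: 1C, 1H, 1F, 1Br → 0 − 1 + 1 + 1 = +1
The highest value is +3.

+3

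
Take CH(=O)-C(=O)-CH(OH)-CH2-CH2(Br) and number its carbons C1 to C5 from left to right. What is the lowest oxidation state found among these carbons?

-2

Tallying each carbon's bonds:
C1: 1C, 1H, 2O → 0 − 1 + 2 = +1
C2: 2C, 2O → 0 + 2 = +2
C3: 2C, 1H, 1O → 0 − 1 + 1 = 0
C4: 2C, 2H → 0 − 2 = -2
C5: 1C, 2H, 1Br → 0 − 2 + 1 = -1
The lowest value is -2.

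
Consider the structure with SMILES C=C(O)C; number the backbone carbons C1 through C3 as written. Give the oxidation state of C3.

-3

C3 has one bond to C (0), one bond to H (-1), one bond to H (-1), one bond to H (-1).
Oxidation state = 0 − 1 − 1 − 1 = -3.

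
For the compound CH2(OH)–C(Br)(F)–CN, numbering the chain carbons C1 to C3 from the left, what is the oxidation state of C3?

Bonds to more-electronegative neighbours contribute +1 each, bonds to H or metals contribute −1 each, and C–C bonds contribute 0.
C3 has one bond to C (0), a triple bond to N (3×+1 = +3).
Oxidation state = 0 + 3 = +3.

+3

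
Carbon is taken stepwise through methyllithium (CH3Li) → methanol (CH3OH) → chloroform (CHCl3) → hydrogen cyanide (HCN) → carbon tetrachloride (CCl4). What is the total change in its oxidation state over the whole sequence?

Carbon oxidation states along the series — methyllithium: -4, methanol: -2, chloroform: +2, hydrogen cyanide: +2, carbon tetrachloride: +4.
Net change = +4 − (-4) = +8.

+8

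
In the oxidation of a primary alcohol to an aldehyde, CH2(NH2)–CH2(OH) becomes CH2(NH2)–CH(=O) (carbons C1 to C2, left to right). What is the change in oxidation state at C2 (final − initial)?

+2

Before: C2 has 1 bond to C, 2 bonds to H, 1 bond to O → oxidation state -1.
After: C2 has 1 bond to C, 1 bond to H, 2 bonds to O → oxidation state +1.
Δ = +1 − (-1) = +2, so this is an oxidation at C2.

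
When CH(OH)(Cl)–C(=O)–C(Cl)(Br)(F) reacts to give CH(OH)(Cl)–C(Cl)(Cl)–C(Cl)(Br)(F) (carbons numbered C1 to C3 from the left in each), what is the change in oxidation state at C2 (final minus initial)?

0

Before: C2 has 2 bonds to C, 2 bonds to O → oxidation state +2.
After: C2 has 2 bonds to C, 2 bonds to Cl → oxidation state +2.
Δ = +2 − (+2) = 0, so no net redox change at C2.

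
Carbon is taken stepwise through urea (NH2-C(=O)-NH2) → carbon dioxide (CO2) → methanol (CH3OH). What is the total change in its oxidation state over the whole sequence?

Carbon oxidation states along the series — urea: +4, carbon dioxide: +4, methanol: -2.
Net change = -2 − (+4) = -6.

-6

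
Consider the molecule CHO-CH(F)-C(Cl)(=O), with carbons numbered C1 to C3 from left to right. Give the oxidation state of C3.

Count +1 for every bond to an atom more electronegative than carbon and −1 for every bond to one less electronegative; C–C bonds are 0.
C3 has one bond to C (0), one bond to Cl (+1), a double bond to O (2×+1 = +2).
Oxidation state = 0 + 1 + 2 = +3.

+3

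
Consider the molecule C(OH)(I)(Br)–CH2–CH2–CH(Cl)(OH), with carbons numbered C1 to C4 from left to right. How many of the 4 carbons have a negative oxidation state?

Tallying each carbon's bonds:
C1: 1C, 1O, 1Br, 1I → 0 + 1 + 1 + 1 = +3
C2: 2C, 2H → 0 − 2 = -2
C3: 2C, 2H → 0 − 2 = -2
C4: 1C, 1H, 1O, 1Cl → 0 − 1 + 1 + 1 = +1
2 carbons (C2, C3) meet the condition.

2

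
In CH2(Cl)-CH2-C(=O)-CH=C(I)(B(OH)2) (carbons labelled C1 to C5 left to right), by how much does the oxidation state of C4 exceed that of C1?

C4: 3C, 1H → 0 − 1 = -1
C1: 1C, 2H, 1Cl → 0 − 2 + 1 = -1
Difference: -1 − (-1) = 0.

0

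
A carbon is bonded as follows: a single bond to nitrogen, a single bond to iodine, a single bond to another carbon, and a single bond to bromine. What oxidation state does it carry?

+3

Bonds to more-electronegative neighbours contribute +1 each, bonds to H or metals contribute −1 each, and C–C bonds contribute 0.
The carbon has one bond to C (0), one bond to I (+1), one bond to Br (+1), one bond to N (+1).
Oxidation state = 0 + 1 + 1 + 1 = +3.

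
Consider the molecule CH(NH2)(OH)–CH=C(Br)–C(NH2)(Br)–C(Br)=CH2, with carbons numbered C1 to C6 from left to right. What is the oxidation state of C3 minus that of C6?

C3: 3C, 1Br → 0 + 1 = +1
C6: 2C, 2H → 0 − 2 = -2
Difference: +1 − (-2) = +3.

+3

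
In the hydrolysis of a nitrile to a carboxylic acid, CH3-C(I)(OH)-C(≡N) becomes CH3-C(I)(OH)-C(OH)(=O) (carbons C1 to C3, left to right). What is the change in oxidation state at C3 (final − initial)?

0

Before: C3 has 1 bond to C, 3 bonds to N → oxidation state +3.
After: C3 has 1 bond to C, 3 bonds to O → oxidation state +3.
Δ = +3 − (+3) = 0, so no net redox change at C3.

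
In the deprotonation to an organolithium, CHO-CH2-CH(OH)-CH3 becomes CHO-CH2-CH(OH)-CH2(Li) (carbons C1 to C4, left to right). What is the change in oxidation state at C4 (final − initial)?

0

Before: C4 has 1 bond to C, 3 bonds to H → oxidation state -3.
After: C4 has 1 bond to C, 2 bonds to H, 1 bond to Li → oxidation state -3.
Δ = -3 − (-3) = 0, so no net redox change at C4.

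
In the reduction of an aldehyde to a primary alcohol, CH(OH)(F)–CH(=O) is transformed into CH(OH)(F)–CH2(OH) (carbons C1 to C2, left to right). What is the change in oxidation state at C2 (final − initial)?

-2

Before: C2 has 1 bond to C, 1 bond to H, 2 bonds to O → oxidation state +1.
After: C2 has 1 bond to C, 2 bonds to H, 1 bond to O → oxidation state -1.
Δ = -1 − (+1) = -2, so this is a reduction at C2.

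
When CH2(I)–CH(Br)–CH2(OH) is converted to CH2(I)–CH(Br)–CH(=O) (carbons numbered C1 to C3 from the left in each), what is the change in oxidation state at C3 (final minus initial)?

+2

Before: C3 has 1 bond to C, 2 bonds to H, 1 bond to O → oxidation state -1.
After: C3 has 1 bond to C, 1 bond to H, 2 bonds to O → oxidation state +1.
Δ = +1 − (-1) = +2, so this is an oxidation at C3.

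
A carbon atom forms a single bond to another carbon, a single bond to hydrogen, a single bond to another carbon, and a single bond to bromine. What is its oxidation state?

0

Bonds to more-electronegative neighbours contribute +1 each, bonds to H or metals contribute −1 each, and C–C bonds contribute 0.
The carbon has one bond to C (0), one bond to C (0), one bond to H (-1), one bond to Br (+1).
Oxidation state = 0 + 0 − 1 + 1 = 0.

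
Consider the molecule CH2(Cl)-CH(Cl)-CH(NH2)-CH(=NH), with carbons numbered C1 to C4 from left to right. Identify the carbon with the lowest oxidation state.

C1

Each bond to a more electronegative atom (O, N, halogen) counts +1, each bond to a less electronegative atom (H, metal, B, Si) counts −1, and each C–C bond counts 0. Tallying each carbon:
C1: 1C, 2H, 1Cl → 0 − 2 + 1 = -1
C2: 2C, 1H, 1Cl → 0 − 1 + 1 = 0
C3: 2C, 1H, 1N → 0 − 1 + 1 = 0
C4: 1C, 1H, 2N → 0 − 1 + 2 = +1
The most reduced carbon is C1 at -1.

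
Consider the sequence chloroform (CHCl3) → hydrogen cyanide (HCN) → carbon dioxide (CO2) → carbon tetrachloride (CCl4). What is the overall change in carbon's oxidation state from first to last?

+2

Carbon oxidation states along the series — chloroform: +2, hydrogen cyanide: +2, carbon dioxide: +4, carbon tetrachloride: +4.
Net change = +4 − (+2) = +2.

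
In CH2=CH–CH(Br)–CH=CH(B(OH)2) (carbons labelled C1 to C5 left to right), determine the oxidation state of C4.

-1

C4 has one bond to C (0), a double bond to C (2×0 = 0), one bond to H (-1).
Oxidation state = 0 + 0 − 1 = -1.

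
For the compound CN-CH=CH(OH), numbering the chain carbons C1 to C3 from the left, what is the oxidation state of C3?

0

Each bond to a more electronegative atom (O, N, halogen) counts +1, each bond to a less electronegative atom (H, metal, B, Si) counts −1, and each C–C bond counts 0.
C3 has a double bond to C (2×0 = 0), one bond to H (-1), one bond to O (+1).
Oxidation state = 0 − 1 + 1 = 0.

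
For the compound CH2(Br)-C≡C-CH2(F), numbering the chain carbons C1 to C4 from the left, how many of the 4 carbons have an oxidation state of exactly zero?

Assign +1 per bond to O/N/halogen, −1 per bond to H or an electropositive element, and 0 per bond to carbon. Tallying each carbon:
C1: 1C, 2H, 1Br → 0 − 2 + 1 = -1
C2: 4C → 0 = 0
C3: 4C → 0 = 0
C4: 1C, 2H, 1F → 0 − 2 + 1 = -1
2 carbons (C2, C3) meet the condition.

2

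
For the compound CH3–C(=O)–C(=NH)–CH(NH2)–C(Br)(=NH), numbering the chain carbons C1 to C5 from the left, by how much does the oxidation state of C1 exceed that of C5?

C1: 1C, 3H → 0 − 3 = -3
C5: 1C, 2N, 1Br → 0 + 2 + 1 = +3
Difference: -3 − (+3) = -6.

-6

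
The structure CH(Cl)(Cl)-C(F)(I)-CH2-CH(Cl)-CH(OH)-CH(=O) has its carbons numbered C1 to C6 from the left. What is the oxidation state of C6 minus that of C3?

C6: 1C, 1H, 2O → 0 − 1 + 2 = +1
C3: 2C, 2H → 0 − 2 = -2
Difference: +1 − (-2) = +3.

+3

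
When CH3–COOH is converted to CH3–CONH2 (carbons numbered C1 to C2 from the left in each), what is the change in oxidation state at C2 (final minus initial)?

Before: C2 has 1 bond to C, 3 bonds to O → oxidation state +3.
After: C2 has 1 bond to C, 2 bonds to O, 1 bond to N → oxidation state +3.
Δ = +3 − (+3) = 0, so no net redox change at C2.

0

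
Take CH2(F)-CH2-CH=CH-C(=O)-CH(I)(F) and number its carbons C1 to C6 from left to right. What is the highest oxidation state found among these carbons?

Bonds to more-electronegative neighbours contribute +1 each, bonds to H or metals contribute −1 each, and C–C bonds contribute 0. Tallying each carbon:
C1: 1C, 2H, 1F → 0 − 2 + 1 = -1
C2: 2C, 2H → 0 − 2 = -2
C3: 3C, 1H → 0 − 1 = -1
C4: 3C, 1H → 0 − 1 = -1
C5: 2C, 2O → 0 + 2 = +2
C6: 1C, 1H, 1F, 1I → 0 − 1 + 1 + 1 = +1
The highest value is +2.

+2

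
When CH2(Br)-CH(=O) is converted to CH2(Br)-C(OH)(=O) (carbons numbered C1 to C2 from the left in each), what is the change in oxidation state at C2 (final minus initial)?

+2

Before: C2 has 1 bond to C, 1 bond to H, 2 bonds to O → oxidation state +1.
After: C2 has 1 bond to C, 3 bonds to O → oxidation state +3.
Δ = +3 − (+1) = +2, so this is an oxidation at C2.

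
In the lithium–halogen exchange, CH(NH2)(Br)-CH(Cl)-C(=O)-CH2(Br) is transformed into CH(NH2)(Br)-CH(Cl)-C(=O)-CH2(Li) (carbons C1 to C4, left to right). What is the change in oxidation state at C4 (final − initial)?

Before: C4 has 1 bond to C, 2 bonds to H, 1 bond to Br → oxidation state -1.
After: C4 has 1 bond to C, 2 bonds to H, 1 bond to Li → oxidation state -3.
Δ = -3 − (-1) = -2, so this is a reduction at C4.

-2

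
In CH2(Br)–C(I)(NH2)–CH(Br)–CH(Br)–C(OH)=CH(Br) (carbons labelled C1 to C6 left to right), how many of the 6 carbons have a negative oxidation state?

1

Tallying each carbon's bonds:
C1: 1C, 2H, 1Br → 0 − 2 + 1 = -1
C2: 2C, 1N, 1I → 0 + 1 + 1 = +2
C3: 2C, 1H, 1Br → 0 − 1 + 1 = 0
C4: 2C, 1H, 1Br → 0 − 1 + 1 = 0
C5: 3C, 1O → 0 + 1 = +1
C6: 2C, 1H, 1Br → 0 − 1 + 1 = 0
1 carbon (C1) meets the condition.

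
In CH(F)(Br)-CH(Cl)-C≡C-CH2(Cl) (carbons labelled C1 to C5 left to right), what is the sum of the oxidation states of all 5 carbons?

Tallying each carbon's bonds:
C1: 1C, 1H, 1F, 1Br → 0 − 1 + 1 + 1 = +1
C2: 2C, 1H, 1Cl → 0 − 1 + 1 = 0
C3: 4C → 0 = 0
C4: 4C → 0 = 0
C5: 1C, 2H, 1Cl → 0 − 2 + 1 = -1
Sum = +1 + 0 + 0 + 0 − 1 = 0.

0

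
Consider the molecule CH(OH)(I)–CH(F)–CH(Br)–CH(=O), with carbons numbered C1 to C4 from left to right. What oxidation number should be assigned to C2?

0

Count +1 for every bond to an atom more electronegative than carbon and −1 for every bond to one less electronegative; C–C bonds are 0.
C2 has one bond to C (0), one bond to C (0), one bond to F (+1), one bond to H (-1).
Oxidation state = 0 + 0 + 1 − 1 = 0.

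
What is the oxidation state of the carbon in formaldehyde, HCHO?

0

Assign +1 per bond to O/N/halogen, −1 per bond to H or an electropositive element, and 0 per bond to carbon.
The carbon has one bond to H (-1), one bond to H (-1), a double bond to O (2×+1 = +2).
Oxidation state = -1 − 1 + 2 = 0.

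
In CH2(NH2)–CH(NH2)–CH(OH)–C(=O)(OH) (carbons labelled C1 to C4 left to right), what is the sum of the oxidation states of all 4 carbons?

+2

Tallying each carbon's bonds:
C1: 1C, 2H, 1N → 0 − 2 + 1 = -1
C2: 2C, 1H, 1N → 0 − 1 + 1 = 0
C3: 2C, 1H, 1O → 0 − 1 + 1 = 0
C4: 1C, 3O → 0 + 3 = +3
Sum = -1 + 0 + 0 + 3 = +2.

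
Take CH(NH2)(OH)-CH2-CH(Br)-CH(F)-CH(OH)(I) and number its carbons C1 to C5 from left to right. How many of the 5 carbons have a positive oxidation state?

Bonds to more-electronegative neighbours contribute +1 each, bonds to H or metals contribute −1 each, and C–C bonds contribute 0. Tallying each carbon:
C1: 1C, 1H, 1O, 1N → 0 − 1 + 1 + 1 = +1
C2: 2C, 2H → 0 − 2 = -2
C3: 2C, 1H, 1Br → 0 − 1 + 1 = 0
C4: 2C, 1H, 1F → 0 − 1 + 1 = 0
C5: 1C, 1H, 1O, 1I → 0 − 1 + 1 + 1 = +1
2 carbons (C1, C5) meet the condition.

2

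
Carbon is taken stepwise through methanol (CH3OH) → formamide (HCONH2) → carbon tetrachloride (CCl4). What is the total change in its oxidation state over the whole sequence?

+6

Carbon oxidation states along the series — methanol: -2, formamide: +2, carbon tetrachloride: +4.
Net change = +4 − (-2) = +6.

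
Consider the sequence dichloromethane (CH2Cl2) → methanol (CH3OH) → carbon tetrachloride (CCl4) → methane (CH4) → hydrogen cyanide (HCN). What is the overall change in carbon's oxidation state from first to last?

+2

Carbon oxidation states along the series — dichloromethane: 0, methanol: -2, carbon tetrachloride: +4, methane: -4, hydrogen cyanide: +2.
Net change = +2 − (0) = +2.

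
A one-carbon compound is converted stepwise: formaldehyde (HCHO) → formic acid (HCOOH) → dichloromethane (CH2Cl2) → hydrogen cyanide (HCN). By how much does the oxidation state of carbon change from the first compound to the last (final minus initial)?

+2

Carbon oxidation states along the series — formaldehyde: 0, formic acid: +2, dichloromethane: 0, hydrogen cyanide: +2.
Net change = +2 − (0) = +2.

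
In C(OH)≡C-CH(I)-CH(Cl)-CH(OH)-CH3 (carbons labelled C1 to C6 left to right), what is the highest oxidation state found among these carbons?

+1

Tallying each carbon's bonds:
C1: 3C, 1O → 0 + 1 = +1
C2: 4C → 0 = 0
C3: 2C, 1H, 1I → 0 − 1 + 1 = 0
C4: 2C, 1H, 1Cl → 0 − 1 + 1 = 0
C5: 2C, 1H, 1O → 0 − 1 + 1 = 0
C6: 1C, 3H → 0 − 3 = -3
The highest value is +1.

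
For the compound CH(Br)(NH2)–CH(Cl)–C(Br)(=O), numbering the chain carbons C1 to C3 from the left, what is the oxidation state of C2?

0

Each bond to a more electronegative atom (O, N, halogen) counts +1, each bond to a less electronegative atom (H, metal, B, Si) counts −1, and each C–C bond counts 0.
C2 has one bond to C (0), one bond to C (0), one bond to Cl (+1), one bond to H (-1).
Oxidation state = 0 + 0 + 1 − 1 = 0.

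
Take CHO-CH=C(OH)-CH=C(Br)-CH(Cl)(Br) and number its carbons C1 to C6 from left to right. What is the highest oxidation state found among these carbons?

Count +1 for every bond to an atom more electronegative than carbon and −1 for every bond to one less electronegative; C–C bonds are 0. Tallying each carbon:
C1: 1C, 1H, 2O → 0 − 1 + 2 = +1
C2: 3C, 1H → 0 − 1 = -1
C3: 3C, 1O → 0 + 1 = +1
C4: 3C, 1H → 0 − 1 = -1
C5: 3C, 1Br → 0 + 1 = +1
C6: 1C, 1H, 1Cl, 1Br → 0 − 1 + 1 + 1 = +1
The highest value is +1.

+1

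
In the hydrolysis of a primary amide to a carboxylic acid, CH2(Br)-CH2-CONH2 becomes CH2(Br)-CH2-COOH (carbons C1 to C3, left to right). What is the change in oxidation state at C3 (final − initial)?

0

Before: C3 has 1 bond to C, 2 bonds to O, 1 bond to N → oxidation state +3.
After: C3 has 1 bond to C, 3 bonds to O → oxidation state +3.
Δ = +3 − (+3) = 0, so no net redox change at C3.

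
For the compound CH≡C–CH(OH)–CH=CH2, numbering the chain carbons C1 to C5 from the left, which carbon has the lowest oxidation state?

Each bond to a more electronegative atom (O, N, halogen) counts +1, each bond to a less electronegative atom (H, metal, B, Si) counts −1, and each C–C bond counts 0. Tallying each carbon:
C1: 3C, 1H → 0 − 1 = -1
C2: 4C → 0 = 0
C3: 2C, 1H, 1O → 0 − 1 + 1 = 0
C4: 3C, 1H → 0 − 1 = -1
C5: 2C, 2H → 0 − 2 = -2
The most reduced carbon is C5 at -2.

C5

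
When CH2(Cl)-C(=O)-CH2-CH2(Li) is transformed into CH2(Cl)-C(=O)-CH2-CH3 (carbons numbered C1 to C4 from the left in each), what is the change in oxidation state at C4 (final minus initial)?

Before: C4 has 1 bond to C, 2 bonds to H, 1 bond to Li → oxidation state -3.
After: C4 has 1 bond to C, 3 bonds to H → oxidation state -3.
Δ = -3 − (-3) = 0, so no net redox change at C4.

0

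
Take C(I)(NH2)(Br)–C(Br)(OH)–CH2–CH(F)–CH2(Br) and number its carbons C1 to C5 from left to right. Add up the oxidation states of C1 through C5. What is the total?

Tallying each carbon's bonds:
C1: 1C, 1N, 1Br, 1I → 0 + 1 + 1 + 1 = +3
C2: 2C, 1O, 1Br → 0 + 1 + 1 = +2
C3: 2C, 2H → 0 − 2 = -2
C4: 2C, 1H, 1F → 0 − 1 + 1 = 0
C5: 1C, 2H, 1Br → 0 − 2 + 1 = -1
Sum = +3 + 2 − 2 + 0 − 1 = +2.

+2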